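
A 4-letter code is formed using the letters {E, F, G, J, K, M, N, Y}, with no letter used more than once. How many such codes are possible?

With no repetition, fill the 4 letters in order: 8 choices, then 7, down to 5.
That product is 8 × 7 × 6 × 5 = 1680.

1680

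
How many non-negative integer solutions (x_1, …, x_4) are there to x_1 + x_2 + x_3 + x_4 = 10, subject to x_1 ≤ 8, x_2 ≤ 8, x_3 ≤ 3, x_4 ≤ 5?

160

Without the upper bounds there are C(13,3) = 286 ways to split 10 among 4 variables.
Subtract solutions that violate a single cap (substitute x_i' = x_i − (cap_i+1)): x_1 ≥ 9 gives C(4,3) = 4; x_2 ≥ 9 gives C(4,3) = 4; x_3 ≥ 4 gives C(9,3) = 84; x_4 ≥ 6 gives C(7,3) = 35. Together 127.
Add back pairs where two caps are both exceeded: 0 + 0 + 0 + 0 + 0 + 1 = 1.
By inclusion–exclusion the count is 286 − 127 + 1 = 160.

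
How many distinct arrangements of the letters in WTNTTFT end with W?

With the last slot taken by W, it remains to arrange the other 6 letters (TNTTFT).
Those 6 letters have T appearing 4 times, giving (6)!/(4!) = 30.

30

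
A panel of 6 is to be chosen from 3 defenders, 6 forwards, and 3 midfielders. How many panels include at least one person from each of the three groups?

756

Total 6-person selections from all 12: C(12,6) = 924.
Subtract selections that omit an entire group: no defenders → C(9,6) = 84; no forwards → C(6,6) = 1; no midfielders → C(9,6) = 84.
Add back selections omitting two groups (i.e. drawn from a single group): C(3,6) + C(6,6) + C(3,6) = 1.
By inclusion–exclusion: 924 − 169 + 1 = 756.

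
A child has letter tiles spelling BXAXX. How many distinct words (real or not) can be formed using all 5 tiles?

20

Letter multiplicities in BXAXX: A×1, B×1, X×3.
Dividing 5! = 120 by 3! = 6 for the repeated letters gives 20.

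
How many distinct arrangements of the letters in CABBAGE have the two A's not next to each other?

Total arrangements of CABBAGE: 7!/(2!·2!) = 1260.
Arrangements with the A's together: treat AA as one letter, giving (6)!/(2!) = 360.
Subtracting, 1260 − 360 = 900 arrangements keep the A's apart.

900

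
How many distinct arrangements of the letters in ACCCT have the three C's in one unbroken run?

6

Treat the 3 copies of C as a single block. The multiset to arrange is then {CCC, A, T}, 3 items in all.
All 3 items are distinct, so there are (3)! = 6 arrangements.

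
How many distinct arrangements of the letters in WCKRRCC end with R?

Fix R in the last position and arrange the remaining 6 letters.
Those 6 letters have C appearing 3 times, giving (6)!/(3!) = 120.

120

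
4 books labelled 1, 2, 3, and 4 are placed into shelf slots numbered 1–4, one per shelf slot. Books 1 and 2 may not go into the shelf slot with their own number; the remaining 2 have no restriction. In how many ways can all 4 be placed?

Let Aᵢ (for i ∈ {1, 2}) be the placements that put book i in its forbidden shelf slot. Any j of these fix j positions, leaving (4−j)! ways to fill the rest, and there are C(2,j) ways to pick which j.
By inclusion–exclusion, the number of valid placements is Σ_{j=0}^{2} (−1)^j C(2,j)·(4−j)!.
Computing: 24 − 12 + 2 = 14.

14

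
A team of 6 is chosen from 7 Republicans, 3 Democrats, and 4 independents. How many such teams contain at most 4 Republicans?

2849

Split by how many Republicans are chosen (0 through 4).
Sum: C(7,0)·C(7,6) + C(7,1)·C(7,5) + C(7,2)·C(7,4) + C(7,3)·C(7,3) + C(7,4)·C(7,2) = 7 + 147 + 735 + 1225 + 735 = 2849.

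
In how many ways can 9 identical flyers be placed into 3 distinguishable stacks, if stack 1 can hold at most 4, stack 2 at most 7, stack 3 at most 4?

22

Ignoring the caps, the number of non-negative solutions to x_1+…+x_3 = 9 is C(11,2) = 55.
Subtract solutions that violate a single cap (substitute x_i' = x_i − (cap_i+1)): x_1 ≥ 5 gives C(6,2) = 15; x_2 ≥ 8 gives C(3,2) = 3; x_3 ≥ 5 gives C(6,2) = 15. Together 33.
No two caps can be exceeded simultaneously, so the pair terms are all 0.
By inclusion–exclusion the count is 55 − 33 + 0 = 22.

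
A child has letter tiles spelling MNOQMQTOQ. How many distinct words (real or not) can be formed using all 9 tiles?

Letter multiplicities in MNOQMQTOQ: M×2, N×1, O×2, Q×3, T×1.
So there are 9! / (3!·2!·2!) = 15120 distinguishable arrangements.

15120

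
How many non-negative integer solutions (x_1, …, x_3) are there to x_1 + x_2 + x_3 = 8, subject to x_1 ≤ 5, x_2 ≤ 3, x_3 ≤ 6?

21

Without the upper bounds there are C(10,2) = 45 ways to split 8 among 3 variables.
Subtract solutions that violate a single cap (substitute x_i' = x_i − (cap_i+1)): x_1 ≥ 6 gives C(4,2) = 6; x_2 ≥ 4 gives C(6,2) = 15; x_3 ≥ 7 gives C(3,2) = 3. Together 24.
No two caps can be exceeded simultaneously, so the pair terms are all 0.
By inclusion–exclusion the count is 45 − 24 + 0 = 21.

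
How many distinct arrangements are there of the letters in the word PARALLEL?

PARALLEL has 8 letters with A appearing twice and L appearing 3 times.
The number of distinct arrangements is 8!/(3!·2!) = 40320/12 = 3360.

3360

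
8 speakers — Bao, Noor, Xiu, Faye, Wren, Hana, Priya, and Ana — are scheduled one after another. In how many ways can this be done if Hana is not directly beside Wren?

There are 8! = 40320 arrangements in all. If Hana and Wren are adjacent, merging them into one block gives 2·(7)! = 10080 arrangements.
Complementary counting: 40320 − 10080 = 30240.

30240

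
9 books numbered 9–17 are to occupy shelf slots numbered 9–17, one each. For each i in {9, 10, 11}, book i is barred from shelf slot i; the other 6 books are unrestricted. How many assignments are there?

Let Aᵢ (for i ∈ {9, 10, 11}) be the placements that put book i in its forbidden shelf slot. Any j of these fix j positions, leaving (9−j)! ways to fill the rest, and there are C(3,j) ways to pick which j.
By inclusion–exclusion, the number of valid placements is Σ_{j=0}^{3} (−1)^j C(3,j)·(9−j)!.
Computing: 362880 − 120960 + 15120 − 720 = 256320.

256320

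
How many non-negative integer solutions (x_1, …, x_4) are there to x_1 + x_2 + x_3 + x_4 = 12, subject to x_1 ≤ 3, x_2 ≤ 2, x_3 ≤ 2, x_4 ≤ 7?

Without the upper bounds there are C(15,3) = 455 ways to split 12 among 4 variables.
Subtract solutions that violate a single cap (substitute x_i' = x_i − (cap_i+1)): x_1 ≥ 4 gives C(11,3) = 165; x_2 ≥ 3 gives C(12,3) = 220; x_3 ≥ 3 gives C(12,3) = 220; x_4 ≥ 8 gives C(7,3) = 35. Together 640.
Add back pairs where two caps are both exceeded: 56 + 56 + 1 + 84 + 4 + 4 = 205.
Subtract triples: 10 + 0 + 0 + 0 = 10.
By inclusion–exclusion the count is 455 − 640 + 205 − 10 = 10.

10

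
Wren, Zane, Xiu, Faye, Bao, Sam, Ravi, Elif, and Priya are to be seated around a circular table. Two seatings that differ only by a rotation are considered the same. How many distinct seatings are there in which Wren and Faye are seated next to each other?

Glue Wren and Faye into a block (2 internal orders). Seating 8 units around a circle gives (7)! arrangements.
So 2 × (7)! = 2 × 5040 = 10080.

10080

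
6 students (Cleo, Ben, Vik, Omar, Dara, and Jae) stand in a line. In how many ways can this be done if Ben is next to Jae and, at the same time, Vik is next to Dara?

96

Treat {Ben,Jae} as one block (2 orders) and {Vik,Dara} as another (2 orders).
That leaves 4 units to arrange: 2 × 2 × 4! = 4 × 24 = 96.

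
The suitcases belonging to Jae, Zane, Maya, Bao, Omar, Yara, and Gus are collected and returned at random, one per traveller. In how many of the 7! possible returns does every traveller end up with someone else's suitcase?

1854

Count assignments avoiding every fixed point. For any j of the 7 travellers fixed to their own suitcase, the other 7−j can be arranged in (7−j)! ways.
By inclusion–exclusion this is Σ_{j=0}^{7} (−1)^j C(7,j)·(7−j)!.
Computing: 5040 − 5040 + 2520 − 840 + 210 − 42 + 7 − 1 = 1854.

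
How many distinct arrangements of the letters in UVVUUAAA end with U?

With the last slot taken by U, it remains to arrange the other 7 letters (VVUUAAA).
Those 7 letters have A appearing 3 times, U appearing twice, and V appearing twice, giving (7)!/(3!·2!·2!) = 210.

210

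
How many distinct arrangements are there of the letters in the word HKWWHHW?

140

HKWWHHW has 7 letters with H appearing 3 times and W appearing 3 times.
So there are 7! / (3!·3!) = 140 distinguishable arrangements.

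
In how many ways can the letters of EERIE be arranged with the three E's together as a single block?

Treat the 3 copies of E as a single block. The multiset to arrange is then {EEE, I, R}, 3 items in all.
All 3 items are distinct, so there are (3)! = 6 arrangements.

6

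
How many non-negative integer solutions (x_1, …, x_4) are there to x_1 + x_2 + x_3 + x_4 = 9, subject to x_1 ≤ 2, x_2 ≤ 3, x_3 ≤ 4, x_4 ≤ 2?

10

By stars and bars, unrestricted non-negative solutions to x_1+…+x_4 = 9 number C(9+3,3) = 220.
Subtract solutions that violate a single cap (substitute x_i' = x_i − (cap_i+1)): x_1 ≥ 3 gives C(9,3) = 84; x_2 ≥ 4 gives C(8,3) = 56; x_3 ≥ 5 gives C(7,3) = 35; x_4 ≥ 3 gives C(9,3) = 84. Together 259.
Add back pairs where two caps are both exceeded: 10 + 4 + 20 + 1 + 10 + 4 = 49.
By inclusion–exclusion the count is 220 − 259 + 49 = 10.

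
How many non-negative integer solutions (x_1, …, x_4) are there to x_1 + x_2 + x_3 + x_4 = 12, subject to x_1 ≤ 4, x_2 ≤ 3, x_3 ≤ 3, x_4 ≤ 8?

By stars and bars, unrestricted non-negative solutions to x_1+…+x_4 = 12 number C(12+3,3) = 455.
Subtract solutions that violate a single cap (substitute x_i' = x_i − (cap_i+1)): x_1 ≥ 5 gives C(10,3) = 120; x_2 ≥ 4 gives C(11,3) = 165; x_3 ≥ 4 gives C(11,3) = 165; x_4 ≥ 9 gives C(6,3) = 20. Together 470.
Add back pairs where two caps are both exceeded: 20 + 20 + 0 + 35 + 0 + 0 = 75.
By inclusion–exclusion the count is 455 − 470 + 75 = 60.

60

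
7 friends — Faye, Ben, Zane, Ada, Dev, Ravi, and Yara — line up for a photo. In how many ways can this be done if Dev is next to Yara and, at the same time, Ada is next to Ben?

Treat {Dev,Yara} as one block (2 orders) and {Ada,Ben} as another (2 orders).
That leaves 5 units to arrange: 2 × 2 × 5! = 4 × 120 = 480.

480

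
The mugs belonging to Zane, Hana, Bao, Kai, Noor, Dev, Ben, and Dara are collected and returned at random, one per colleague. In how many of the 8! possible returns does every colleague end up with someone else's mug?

Count assignments avoiding every fixed point. For any j of the 8 colleagues fixed to their own mug, the other 8−j can be arranged in (8−j)! ways.
By inclusion–exclusion this is Σ_{j=0}^{8} (−1)^j C(8,j)·(8−j)!.
Computing: 40320 − 40320 + 20160 − 6720 + 1680 − 336 + 56 − 8 + 1 = 14833.

14833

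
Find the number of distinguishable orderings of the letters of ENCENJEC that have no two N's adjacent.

Total arrangements of ENCENJEC: 8!/(3!·2!·2!) = 1680.
If the two N's are adjacent, glue them into one block, leaving 7 items to arrange: (7)!/(3!·2!) = 420 ways.
Hence 1680 − 420 = 1260.

1260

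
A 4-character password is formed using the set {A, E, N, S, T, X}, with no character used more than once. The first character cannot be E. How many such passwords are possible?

300

The first character has 6−1 = 5 choices (anything except E).
The remaining 3 characters are filled from the other 5 symbols without repetition: 5 × 4 × 3 = 60.
Total: 5 × 60 = 300.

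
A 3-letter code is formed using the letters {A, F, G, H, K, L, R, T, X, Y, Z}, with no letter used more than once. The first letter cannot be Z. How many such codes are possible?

900

The first letter has 11−1 = 10 choices (anything except Z).
The remaining 2 letters are filled from the other 10 symbols without repetition: 10 × 9 = 90.
Total: 10 × 90 = 900.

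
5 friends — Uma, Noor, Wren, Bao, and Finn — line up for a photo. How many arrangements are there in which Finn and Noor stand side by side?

48

Glue Finn and Noor into one block (2 internal orders), leaving 4 units to arrange in a row.
That gives 2 × 4! = 2 × 24 = 48.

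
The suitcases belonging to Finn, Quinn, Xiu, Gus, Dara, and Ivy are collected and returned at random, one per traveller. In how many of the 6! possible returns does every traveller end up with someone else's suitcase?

265

This is the derangement count D_6: permutations of 6 items with no fixed point.
By inclusion–exclusion this is Σ_{j=0}^{6} (−1)^j C(6,j)·(6−j)!.
Computing: 720 − 720 + 360 − 120 + 30 − 6 + 1 = 265.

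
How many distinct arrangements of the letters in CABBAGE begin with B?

Fix B in the first position and arrange the remaining 6 letters.
Those 6 letters have A appearing twice, giving (6)!/(2!) = 360.

360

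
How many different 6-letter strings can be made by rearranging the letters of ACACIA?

The 6 letters of ACACIA have repeats: A appearing 3 times and C appearing twice.
Dividing 6! = 720 by 3!·2! = 12 for the repeated letters gives 60.

60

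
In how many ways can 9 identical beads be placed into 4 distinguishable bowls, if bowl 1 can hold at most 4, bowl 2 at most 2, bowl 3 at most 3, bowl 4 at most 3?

Without the upper bounds there are C(12,3) = 220 ways to split 9 among 4 bowls.
Subtract solutions that violate a single cap (substitute x_i' = x_i − (cap_i+1)): x_1 ≥ 5 gives C(7,3) = 35; x_2 ≥ 3 gives C(9,3) = 84; x_3 ≥ 4 gives C(8,3) = 56; x_4 ≥ 4 gives C(8,3) = 56. Together 231.
Add back pairs where two caps are both exceeded: 4 + 1 + 1 + 10 + 10 + 4 = 30.
By inclusion–exclusion the count is 220 − 231 + 30 = 19.

19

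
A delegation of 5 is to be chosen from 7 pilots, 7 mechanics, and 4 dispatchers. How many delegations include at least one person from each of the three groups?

Total 5-person selections from all 18: C(18,5) = 8568.
Selections missing a whole group: no pilots → C(11,5) = 462; no mechanics → C(11,5) = 462; no dispatchers → C(14,5) = 2002.
Add back selections omitting two groups (i.e. drawn from a single group): C(7,5) + C(7,5) + C(4,5) = 42.
By inclusion–exclusion: 8568 − 2926 + 42 = 5684.

5684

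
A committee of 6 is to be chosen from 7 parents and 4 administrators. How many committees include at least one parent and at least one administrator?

455

With no constraint there are C(11,6) = 462 possible selections.
Subtract selections that omit an entire group: no parents → C(4,6) = 0; no administrators → C(7,6) = 7.
Both groups omitted at once is impossible, so 462 − 7 = 455.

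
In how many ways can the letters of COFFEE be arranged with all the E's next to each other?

60

Treat the 2 copies of E as a single block. The multiset to arrange is then {EE, C, F, F, O}, 5 items in all.
That gives (5)!/(2!) = 60 arrangements.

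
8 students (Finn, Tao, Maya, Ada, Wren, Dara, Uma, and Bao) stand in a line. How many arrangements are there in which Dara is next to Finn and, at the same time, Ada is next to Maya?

Treat {Dara,Finn} as one block (2 orders) and {Ada,Maya} as another (2 orders).
That leaves 6 units to arrange: 2 × 2 × 6! = 4 × 720 = 2880.

2880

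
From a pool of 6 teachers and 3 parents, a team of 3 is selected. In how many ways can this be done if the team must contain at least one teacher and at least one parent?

Unrestricted: C(9,3) = 84 ways to pick any 3 of the 9.
Subtract selections that omit an entire group: no teachers → C(3,3) = 1; no parents → C(6,3) = 20.
Both groups omitted at once is impossible, so 84 − 21 = 63.

63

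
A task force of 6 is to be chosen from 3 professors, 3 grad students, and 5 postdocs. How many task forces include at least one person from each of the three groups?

405

Total 6-person selections from all 11: C(11,6) = 462.
Subtract selections that omit an entire group: no professors → C(8,6) = 28; no grad students → C(8,6) = 28; no postdocs → C(6,6) = 1.
Add back selections omitting two groups (i.e. drawn from a single group): C(3,6) + C(3,6) + C(5,6) = 0.
By inclusion–exclusion: 462 − 57 + 0 = 405.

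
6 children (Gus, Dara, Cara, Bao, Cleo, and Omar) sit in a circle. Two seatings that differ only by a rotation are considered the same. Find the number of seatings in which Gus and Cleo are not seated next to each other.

72

Without the restriction there are (5)! = 120 seatings.
Seatings with Gus beside Cleo: treat them as a block with 2 internal orders, giving 2 × (4)! = 48.
Subtracting, 120 − 48 = 72.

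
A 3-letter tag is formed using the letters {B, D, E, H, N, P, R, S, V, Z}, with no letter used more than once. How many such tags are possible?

720

This is a permutation of 3 out of 10: P(10,3) = 10!/7!.
That product is 10 × 9 × 8 = 720.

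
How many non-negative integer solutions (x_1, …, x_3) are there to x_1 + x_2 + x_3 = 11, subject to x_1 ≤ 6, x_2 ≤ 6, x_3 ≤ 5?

Ignoring the caps, the number of non-negative solutions to x_1+…+x_3 = 11 is C(13,2) = 78.
Subtract solutions that violate a single cap (substitute x_i' = x_i − (cap_i+1)): x_1 ≥ 7 gives C(6,2) = 15; x_2 ≥ 7 gives C(6,2) = 15; x_3 ≥ 6 gives C(7,2) = 21. Together 51.
No two caps can be exceeded simultaneously, so the pair terms are all 0.
By inclusion–exclusion the count is 78 − 51 + 0 = 27.

27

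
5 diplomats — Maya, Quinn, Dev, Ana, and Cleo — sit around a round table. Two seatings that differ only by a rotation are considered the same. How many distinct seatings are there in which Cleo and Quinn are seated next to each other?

12

Glue Cleo and Quinn into a block (2 internal orders). Seating 4 units around a circle gives (3)! arrangements.
So 2 × (3)! = 2 × 6 = 12.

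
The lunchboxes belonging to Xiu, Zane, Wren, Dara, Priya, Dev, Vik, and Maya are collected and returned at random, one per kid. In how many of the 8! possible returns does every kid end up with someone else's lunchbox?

Let Aᵢ be the assignments in which kid i gets their own lunchbox. We want the size of the complement of A₁∪…∪A_8.
By inclusion–exclusion this is Σ_{j=0}^{8} (−1)^j C(8,j)·(8−j)!.
Computing: 40320 − 40320 + 20160 − 6720 + 1680 − 336 + 56 − 8 + 1 = 14833.

14833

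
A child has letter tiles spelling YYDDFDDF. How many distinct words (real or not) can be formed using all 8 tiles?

Letter multiplicities in YYDDFDDF: D×4, F×2, Y×2.
So there are 8! / (4!·2!·2!) = 420 distinguishable arrangements.

420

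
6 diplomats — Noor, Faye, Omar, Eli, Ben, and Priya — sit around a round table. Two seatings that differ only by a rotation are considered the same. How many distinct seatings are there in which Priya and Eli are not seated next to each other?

Without the restriction there are (5)! = 120 seatings.
Seatings with Priya beside Eli: treat them as a block with 2 internal orders, giving 2 × (4)! = 48.
Subtracting, 120 − 48 = 72.

72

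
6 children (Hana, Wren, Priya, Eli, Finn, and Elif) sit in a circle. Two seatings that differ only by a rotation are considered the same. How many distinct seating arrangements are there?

120

Around a circle, 6 distinct people have 6!/6 = (5)! = 120 rotationally distinct seatings.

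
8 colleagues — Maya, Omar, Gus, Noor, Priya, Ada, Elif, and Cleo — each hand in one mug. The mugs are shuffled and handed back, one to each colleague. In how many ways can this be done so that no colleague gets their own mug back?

14833

Let Aᵢ be the assignments in which colleague i gets their own mug. We want the size of the complement of A₁∪…∪A_8.
By inclusion–exclusion this is Σ_{j=0}^{8} (−1)^j C(8,j)·(8−j)!.
Computing: 40320 − 40320 + 20160 − 6720 + 1680 − 336 + 56 − 8 + 1 = 14833.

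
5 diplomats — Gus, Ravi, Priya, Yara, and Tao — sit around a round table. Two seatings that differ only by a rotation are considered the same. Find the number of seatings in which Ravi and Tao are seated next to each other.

12

Treat {Ravi, Tao} as one unit (2 internal orders) and seat the resulting 4 units around the table: (3)! circular arrangements.
So 2 × (3)! = 2 × 6 = 12.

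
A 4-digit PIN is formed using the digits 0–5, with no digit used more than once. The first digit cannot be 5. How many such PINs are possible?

300

The first digit has 6−1 = 5 choices (anything except 5).
The remaining 3 digits are filled from the other 5 symbols without repetition: 5 × 4 × 3 = 60.
Total: 5 × 60 = 300.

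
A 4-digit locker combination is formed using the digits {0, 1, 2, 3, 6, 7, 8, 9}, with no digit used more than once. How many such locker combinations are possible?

1680

Choose and order 4 of the 8 symbols: the first digit has 8 options, the next 7, then 6, 5.
That product is 8 × 7 × 6 × 5 = 1680.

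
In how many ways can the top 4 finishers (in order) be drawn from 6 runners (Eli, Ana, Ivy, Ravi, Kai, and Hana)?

This is an ordered selection of 4 from 6: P(6,4).
That gives 6 × 5 × 4 × 3 = 360.

360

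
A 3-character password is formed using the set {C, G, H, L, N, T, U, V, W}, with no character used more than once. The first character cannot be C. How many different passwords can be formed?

448

The first character has 9−1 = 8 choices (anything except C).
The remaining 2 characters are filled from the other 8 symbols without repetition: 8 × 7 = 56.
Total: 8 × 56 = 448.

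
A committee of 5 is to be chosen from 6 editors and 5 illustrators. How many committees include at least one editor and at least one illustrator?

455

Unrestricted: C(11,5) = 462 ways to pick any 5 of the 11.
Selections missing a whole group: no editors → C(5,5) = 1; no illustrators → C(6,5) = 6.
Both groups omitted at once is impossible, so 462 − 7 = 455.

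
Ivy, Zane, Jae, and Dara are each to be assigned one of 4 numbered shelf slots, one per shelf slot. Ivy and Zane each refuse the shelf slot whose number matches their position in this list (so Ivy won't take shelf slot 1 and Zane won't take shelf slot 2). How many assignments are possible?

14

Let Aᵢ (for i ∈ {1, 2}) be the placements that put person i in their forbidden shelf slot. Any j of these fix j positions, leaving (4−j)! ways to fill the rest, and there are C(2,j) ways to pick which j.
By inclusion–exclusion, the number of valid placements is Σ_{j=0}^{2} (−1)^j C(2,j)·(4−j)!.
Computing: 24 − 12 + 2 = 14.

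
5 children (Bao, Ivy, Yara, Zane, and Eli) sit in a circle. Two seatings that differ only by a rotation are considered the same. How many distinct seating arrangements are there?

Around a circle, 5 distinct people have 5!/5 = (4)! = 24 rotationally distinct seatings.

24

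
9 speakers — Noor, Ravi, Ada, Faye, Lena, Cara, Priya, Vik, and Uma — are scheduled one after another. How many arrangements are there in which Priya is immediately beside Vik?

80640

Place the 7 others and the Priya-Vik pair as 8 objects in a line; the pair has 2 internal arrangements.
So the count is 2·(8)! = 80640.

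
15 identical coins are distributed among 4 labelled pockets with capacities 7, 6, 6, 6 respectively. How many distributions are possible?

By stars and bars, unrestricted non-negative solutions to x_1+…+x_4 = 15 number C(15+3,3) = 816.
Subtract solutions that violate a single cap (substitute x_i' = x_i − (cap_i+1)): x_1 ≥ 8 gives C(10,3) = 120; x_2 ≥ 7 gives C(11,3) = 165; x_3 ≥ 7 gives C(11,3) = 165; x_4 ≥ 7 gives C(11,3) = 165. Together 615.
Add back pairs where two caps are both exceeded: 1 + 1 + 1 + 4 + 4 + 4 = 15.
By inclusion–exclusion the count is 816 − 615 + 15 = 216.

216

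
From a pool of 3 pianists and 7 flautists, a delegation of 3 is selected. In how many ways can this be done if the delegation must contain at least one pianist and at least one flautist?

84

With no constraint there are C(10,3) = 120 possible selections.
Selections missing a whole group: no pianists → C(7,3) = 35; no flautists → C(3,3) = 1.
Both groups omitted at once is impossible, so 120 − 36 = 84.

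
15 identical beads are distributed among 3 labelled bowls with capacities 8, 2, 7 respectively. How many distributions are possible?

Ignoring the caps, the number of non-negative solutions to x_1+…+x_3 = 15 is C(17,2) = 136.
Subtract solutions that violate a single cap (substitute x_i' = x_i − (cap_i+1)): x_1 ≥ 9 gives C(8,2) = 28; x_2 ≥ 3 gives C(14,2) = 91; x_3 ≥ 8 gives C(9,2) = 36. Together 155.
Add back pairs where two caps are both exceeded: 10 + 0 + 15 = 25.
By inclusion–exclusion the count is 136 − 155 + 25 = 6.

6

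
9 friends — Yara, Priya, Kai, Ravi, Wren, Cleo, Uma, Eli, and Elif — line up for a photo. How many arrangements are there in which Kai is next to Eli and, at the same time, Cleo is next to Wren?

20160

Treat {Kai,Eli} as one block (2 orders) and {Cleo,Wren} as another (2 orders).
That leaves 7 units to arrange: 2 × 2 × 7! = 4 × 5040 = 20160.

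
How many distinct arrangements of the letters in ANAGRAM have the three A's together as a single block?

120

Treat the 3 copies of A as a single block. The multiset to arrange is then {AAA, G, M, N, R}, 5 items in all.
All 5 items are distinct, so there are (5)! = 120 arrangements.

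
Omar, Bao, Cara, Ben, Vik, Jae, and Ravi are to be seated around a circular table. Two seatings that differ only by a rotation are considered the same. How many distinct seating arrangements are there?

720

Around a circle, 7 distinct people have 7!/7 = (6)! = 720 rotationally distinct seatings.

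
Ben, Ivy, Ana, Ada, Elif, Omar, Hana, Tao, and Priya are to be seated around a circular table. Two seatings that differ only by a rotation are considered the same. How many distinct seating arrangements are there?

Around a circle, 9 distinct people have 9!/9 = (8)! = 40320 rotationally distinct seatings.

40320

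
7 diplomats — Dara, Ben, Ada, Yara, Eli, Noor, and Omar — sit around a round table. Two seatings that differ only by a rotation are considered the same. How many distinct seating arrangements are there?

720

Fix one person's seat to break rotational symmetry; the remaining 6 people can be arranged in (6)! = 720 ways.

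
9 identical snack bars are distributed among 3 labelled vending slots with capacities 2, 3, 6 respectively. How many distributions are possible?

6

Ignoring the caps, the number of non-negative solutions to x_1+…+x_3 = 9 is C(11,2) = 55.
Subtract solutions that violate a single cap (substitute x_i' = x_i − (cap_i+1)): x_1 ≥ 3 gives C(8,2) = 28; x_2 ≥ 4 gives C(7,2) = 21; x_3 ≥ 7 gives C(4,2) = 6. Together 55.
Add back pairs where two caps are both exceeded: 6 + 0 + 0 = 6.
By inclusion–exclusion the count is 55 − 55 + 6 = 6.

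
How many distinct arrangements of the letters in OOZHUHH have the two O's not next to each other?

Total arrangements of OOZHUHH: 7!/(3!·2!) = 420.
If the two O's are adjacent, glue them into one block, leaving 6 items to arrange: (6)!/(3!) = 120 ways.
Hence 420 − 120 = 300.

300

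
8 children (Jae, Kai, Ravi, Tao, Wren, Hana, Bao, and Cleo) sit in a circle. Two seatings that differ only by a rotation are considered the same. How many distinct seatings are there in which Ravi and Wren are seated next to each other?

1440

Treat {Ravi, Wren} as one unit (2 internal orders) and seat the resulting 7 units around the table: (6)! circular arrangements.
So 2 × (6)! = 2 × 720 = 1440.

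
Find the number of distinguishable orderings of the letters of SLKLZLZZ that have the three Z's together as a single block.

120

Treat the 3 copies of Z as a single block. The multiset to arrange is then {ZZZ, K, L, L, L, S}, 6 items in all.
That gives (6)!/(3!) = 120 arrangements.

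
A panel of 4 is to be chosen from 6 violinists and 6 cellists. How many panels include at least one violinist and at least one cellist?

465

Total 4-person selections from all 12: C(12,4) = 495.
Selections missing a whole group: no violinists → C(6,4) = 15; no cellists → C(6,4) = 15.
Both groups omitted at once is impossible, so 495 − 30 = 465.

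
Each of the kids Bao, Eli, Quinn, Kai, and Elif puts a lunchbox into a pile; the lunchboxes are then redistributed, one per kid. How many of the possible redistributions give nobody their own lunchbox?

44

Let Aᵢ be the assignments in which kid i gets their own lunchbox. We want the size of the complement of A₁∪…∪A_5.
By inclusion–exclusion this is Σ_{j=0}^{5} (−1)^j C(5,j)·(5−j)!.
Computing: 120 − 120 + 60 − 20 + 5 − 1 = 44.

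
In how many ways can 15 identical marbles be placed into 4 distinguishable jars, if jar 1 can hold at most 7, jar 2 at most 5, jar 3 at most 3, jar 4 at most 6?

73

Ignoring the caps, the number of non-negative solutions to x_1+…+x_4 = 15 is C(18,3) = 816.
Subtract solutions that violate a single cap (substitute x_i' = x_i − (cap_i+1)): x_1 ≥ 8 gives C(10,3) = 120; x_2 ≥ 6 gives C(12,3) = 220; x_3 ≥ 4 gives C(14,3) = 364; x_4 ≥ 7 gives C(11,3) = 165. Together 869.
Add back pairs where two caps are both exceeded: 4 + 20 + 1 + 56 + 10 + 35 = 126.
By inclusion–exclusion the count is 816 − 869 + 126 = 73.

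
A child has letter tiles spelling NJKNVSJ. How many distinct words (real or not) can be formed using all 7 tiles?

1260

The 7 letters of NJKNVSJ have repeats: J appearing twice and N appearing twice.
Dividing 7! = 5040 by 2!·2! = 4 for the repeated letters gives 1260.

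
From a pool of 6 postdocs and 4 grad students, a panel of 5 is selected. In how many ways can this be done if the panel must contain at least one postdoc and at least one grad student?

246

With no constraint there are C(10,5) = 252 possible selections.
Selections missing a whole group: no postdocs → C(4,5) = 0; no grad students → C(6,5) = 6.
Both groups omitted at once is impossible, so 252 − 6 = 246.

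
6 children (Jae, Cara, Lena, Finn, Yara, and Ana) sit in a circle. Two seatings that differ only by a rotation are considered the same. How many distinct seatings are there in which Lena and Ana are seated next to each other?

48

Treat {Lena, Ana} as one unit (2 internal orders) and seat the resulting 5 units around the table: (4)! circular arrangements.
So 2 × (4)! = 2 × 24 = 48.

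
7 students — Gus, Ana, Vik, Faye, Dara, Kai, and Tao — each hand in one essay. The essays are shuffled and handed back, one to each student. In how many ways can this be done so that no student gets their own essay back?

Let Aᵢ be the assignments in which student i gets their own essay. We want the size of the complement of A₁∪…∪A_7.
By inclusion–exclusion this is Σ_{j=0}^{7} (−1)^j C(7,j)·(7−j)!.
Computing: 5040 − 5040 + 2520 − 840 + 210 − 42 + 7 − 1 = 1854.

1854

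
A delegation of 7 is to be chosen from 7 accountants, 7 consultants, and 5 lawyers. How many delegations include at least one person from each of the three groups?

45374

Unrestricted: C(19,7) = 50388 ways to pick any 7 of the 19.
Selections missing a whole group: no accountants → C(12,7) = 792; no consultants → C(12,7) = 792; no lawyers → C(14,7) = 3432.
Add back selections omitting two groups (i.e. drawn from a single group): C(7,7) + C(7,7) + C(5,7) = 2.
By inclusion–exclusion: 50388 − 5016 + 2 = 45374.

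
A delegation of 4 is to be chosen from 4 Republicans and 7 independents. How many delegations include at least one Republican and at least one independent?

Total 4-person selections from all 11: C(11,4) = 330.
Subtract selections that omit an entire group: no Republicans → C(7,4) = 35; no independents → C(4,4) = 1.
Both groups omitted at once is impossible, so 330 − 36 = 294.

294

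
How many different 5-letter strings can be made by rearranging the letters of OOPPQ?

OOPPQ has 5 letters with O appearing twice and P appearing twice.
So there are 5! / (2!·2!) = 30 distinguishable arrangements.

30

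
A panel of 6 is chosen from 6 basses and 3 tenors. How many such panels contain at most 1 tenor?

Split by how many tenors are chosen (0 through 1).
Sum: C(3,0)·C(6,6) + C(3,1)·C(6,5) = 1 + 18 = 19.

19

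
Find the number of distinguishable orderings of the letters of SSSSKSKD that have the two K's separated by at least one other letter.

126

There are 8!/(5!·2!) = 168 arrangements of SSSSKSKD in total.
Arrangements with the K's together: treat KK as one letter, giving (7)!/(5!) = 42.
Subtracting, 168 − 42 = 126 arrangements keep the K's apart.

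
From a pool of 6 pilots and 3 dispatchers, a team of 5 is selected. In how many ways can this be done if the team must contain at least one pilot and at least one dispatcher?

With no constraint there are C(9,5) = 126 possible selections.
Subtract selections that omit an entire group: no pilots → C(3,5) = 0; no dispatchers → C(6,5) = 6.
Both groups omitted at once is impossible, so 126 − 6 = 120.

120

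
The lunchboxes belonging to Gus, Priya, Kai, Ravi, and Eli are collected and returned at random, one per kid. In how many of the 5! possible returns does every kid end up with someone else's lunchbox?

Let Aᵢ be the assignments in which kid i gets their own lunchbox. We want the size of the complement of A₁∪…∪A_5.
By inclusion–exclusion this is Σ_{j=0}^{5} (−1)^j C(5,j)·(5−j)!.
Computing: 120 − 120 + 60 − 20 + 5 − 1 = 44.

44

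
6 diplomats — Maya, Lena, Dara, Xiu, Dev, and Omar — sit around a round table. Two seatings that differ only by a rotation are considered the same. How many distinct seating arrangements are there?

Fix one person's seat to break rotational symmetry; the remaining 5 people can be arranged in (5)! = 120 ways.

120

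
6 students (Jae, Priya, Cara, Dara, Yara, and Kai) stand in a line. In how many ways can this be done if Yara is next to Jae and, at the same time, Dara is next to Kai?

Treat {Yara,Jae} as one block (2 orders) and {Dara,Kai} as another (2 orders).
That leaves 4 units to arrange: 2 × 2 × 4! = 4 × 24 = 96.

96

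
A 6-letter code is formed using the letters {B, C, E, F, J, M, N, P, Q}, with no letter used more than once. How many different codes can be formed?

With no repetition, fill the 6 letters in order: 9 choices, then 8, down to 4.
That product is 9 × 8 × 7 × 6 × 5 × 4 = 60480.

60480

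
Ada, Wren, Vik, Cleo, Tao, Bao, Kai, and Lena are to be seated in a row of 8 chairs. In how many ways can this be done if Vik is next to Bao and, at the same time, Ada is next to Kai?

2880

Treat {Vik,Bao} as one block (2 orders) and {Ada,Kai} as another (2 orders).
That leaves 6 units to arrange: 2 × 2 × 6! = 4 × 720 = 2880.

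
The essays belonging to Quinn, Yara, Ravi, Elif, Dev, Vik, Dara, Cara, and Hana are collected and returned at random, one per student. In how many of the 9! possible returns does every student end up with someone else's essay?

133496

Count assignments avoiding every fixed point. For any j of the 9 students fixed to their own essay, the other 9−j can be arranged in (9−j)! ways.
By inclusion–exclusion this is Σ_{j=0}^{9} (−1)^j C(9,j)·(9−j)!.
Computing: 362880 − 362880 + 181440 − 60480 + 15120 − 3024 + 504 − 72 + 9 − 1 = 133496.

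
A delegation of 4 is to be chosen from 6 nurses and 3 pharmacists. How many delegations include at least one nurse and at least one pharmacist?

111

Unrestricted: C(9,4) = 126 ways to pick any 4 of the 9.
Selections missing a whole group: no nurses → C(3,4) = 0; no pharmacists → C(6,4) = 15.
Both groups omitted at once is impossible, so 126 − 15 = 111.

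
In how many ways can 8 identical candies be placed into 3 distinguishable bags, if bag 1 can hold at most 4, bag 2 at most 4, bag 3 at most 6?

22

By stars and bars, unrestricted non-negative solutions to x_1+…+x_3 = 8 number C(8+2,2) = 45.
Subtract solutions that violate a single cap (substitute x_i' = x_i − (cap_i+1)): x_1 ≥ 5 gives C(5,2) = 10; x_2 ≥ 5 gives C(5,2) = 10; x_3 ≥ 7 gives C(3,2) = 3. Together 23.
No two caps can be exceeded simultaneously, so the pair terms are all 0.
By inclusion–exclusion the count is 45 − 23 + 0 = 22.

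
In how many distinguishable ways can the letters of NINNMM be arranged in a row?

The 6 letters of NINNMM have repeats: M appearing twice and N appearing 3 times.
So there are 6! / (3!·2!) = 60 distinguishable arrangements.

60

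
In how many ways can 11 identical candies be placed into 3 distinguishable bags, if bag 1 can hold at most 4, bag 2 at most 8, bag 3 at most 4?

Ignoring the caps, the number of non-negative solutions to x_1+…+x_3 = 11 is C(13,2) = 78.
Subtract solutions that violate a single cap (substitute x_i' = x_i − (cap_i+1)): x_1 ≥ 5 gives C(8,2) = 28; x_2 ≥ 9 gives C(4,2) = 6; x_3 ≥ 5 gives C(8,2) = 28. Together 62.
Add back pairs where two caps are both exceeded: 0 + 3 + 0 = 3.
By inclusion–exclusion the count is 78 − 62 + 3 = 19.

19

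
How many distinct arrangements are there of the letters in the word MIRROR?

Letter multiplicities in MIRROR: I×1, M×1, O×1, R×3.
The number of distinct arrangements is 6!/(3!) = 720/6 = 120.

120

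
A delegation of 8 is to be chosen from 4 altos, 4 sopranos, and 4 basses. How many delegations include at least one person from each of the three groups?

Total 8-person selections from all 12: C(12,8) = 495.
Selections missing a whole group: no altos → C(8,8) = 1; no sopranos → C(8,8) = 1; no basses → C(8,8) = 1.
Add back selections omitting two groups (i.e. drawn from a single group): C(4,8) + C(4,8) + C(4,8) = 0.
By inclusion–exclusion: 495 − 3 + 0 = 492.

492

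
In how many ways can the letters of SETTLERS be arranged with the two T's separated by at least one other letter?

Total arrangements of SETTLERS: 8!/(2!·2!·2!) = 5040.
Arrangements with the T's together: treat TT as one letter, giving (7)!/(2!·2!) = 1260.
Hence 5040 − 1260 = 3780.

3780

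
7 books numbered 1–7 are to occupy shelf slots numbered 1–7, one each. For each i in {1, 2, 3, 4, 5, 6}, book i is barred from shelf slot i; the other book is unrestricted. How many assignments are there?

2119

Let Aᵢ (for 1 ≤ i ≤ 6) be the placements that put book i in its forbidden shelf slot. Any j of these fix j positions, leaving (7−j)! ways to fill the rest, and there are C(6,j) ways to pick which j.
By inclusion–exclusion, the number of valid placements is Σ_{j=0}^{6} (−1)^j C(6,j)·(7−j)!.
Computing: 5040 − 4320 + 1800 − 480 + 90 − 12 + 1 = 2119.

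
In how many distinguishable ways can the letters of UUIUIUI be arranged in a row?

35

The 7 letters of UUIUIUI have repeats: I appearing 3 times and U appearing 4 times.
The number of distinct arrangements is 7!/(4!·3!) = 5040/144 = 35.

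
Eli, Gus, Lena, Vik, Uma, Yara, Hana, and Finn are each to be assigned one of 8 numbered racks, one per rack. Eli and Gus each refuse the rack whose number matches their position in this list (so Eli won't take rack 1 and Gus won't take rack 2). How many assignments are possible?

30960

Let Aᵢ (for i ∈ {1, 2}) be the placements that put person i in their forbidden rack. Any j of these fix j positions, leaving (8−j)! ways to fill the rest, and there are C(2,j) ways to pick which j.
By inclusion–exclusion, the number of valid placements is Σ_{j=0}^{2} (−1)^j C(2,j)·(8−j)!.
Computing: 40320 − 10080 + 720 = 30960.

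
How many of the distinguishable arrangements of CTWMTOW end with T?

Fix T in the last position and arrange the remaining 6 letters.
Those 6 letters have W appearing twice, giving (6)!/(2!) = 360.

360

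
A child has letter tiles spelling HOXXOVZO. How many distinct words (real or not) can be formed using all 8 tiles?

The 8 letters of HOXXOVZO have repeats: O appearing 3 times and X appearing twice.
Dividing 8! = 40320 by 3!·2! = 12 for the repeated letters gives 3360.

3360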